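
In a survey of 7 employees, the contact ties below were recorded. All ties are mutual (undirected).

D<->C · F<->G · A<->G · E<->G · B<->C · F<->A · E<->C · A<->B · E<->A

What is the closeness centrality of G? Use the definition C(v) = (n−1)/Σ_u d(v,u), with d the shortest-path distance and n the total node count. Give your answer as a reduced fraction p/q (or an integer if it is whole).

Distances from G: A:1, B:2, C:2, D:3, E:1, F:1. Sum = 10.
n = 7, so closeness = 6/10 = 3/5.

3/5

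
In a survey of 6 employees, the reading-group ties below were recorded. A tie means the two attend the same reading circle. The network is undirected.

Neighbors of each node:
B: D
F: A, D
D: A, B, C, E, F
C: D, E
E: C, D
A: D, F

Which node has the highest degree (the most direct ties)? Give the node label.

D

Degrees — A:2, B:1, C:2, D:5, E:2, F:2.
The maximum is 5, attained only by D.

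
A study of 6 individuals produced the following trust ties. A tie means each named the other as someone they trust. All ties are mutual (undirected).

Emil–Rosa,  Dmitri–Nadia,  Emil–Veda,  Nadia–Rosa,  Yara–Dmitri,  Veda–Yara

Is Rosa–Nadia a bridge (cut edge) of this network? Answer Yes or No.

No

Even without that edge, Rosa still reaches Nadia via Rosa – Emil – Veda – Yara – Dmitri – Nadia, so the network stays connected. Not a bridge.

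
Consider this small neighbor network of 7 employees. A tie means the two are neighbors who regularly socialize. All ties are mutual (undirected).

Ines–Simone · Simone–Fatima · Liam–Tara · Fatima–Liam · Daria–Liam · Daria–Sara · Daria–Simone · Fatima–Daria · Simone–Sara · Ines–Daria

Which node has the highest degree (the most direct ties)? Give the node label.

Degrees — Daria:5, Fatima:3, Ines:2, Liam:3, Sara:2, Simone:4, Tara:1.
The maximum is 5, attained only by Daria.

Daria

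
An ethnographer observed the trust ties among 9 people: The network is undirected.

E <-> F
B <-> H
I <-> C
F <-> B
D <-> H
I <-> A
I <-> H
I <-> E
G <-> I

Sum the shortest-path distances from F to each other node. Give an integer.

Distances from F: A:3, B:1, C:3, D:3, E:1, G:3, H:2, I:2.
Sum = 3 + 1 + 3 + 3 + 1 + 3 + 2 + 2 = 18.

18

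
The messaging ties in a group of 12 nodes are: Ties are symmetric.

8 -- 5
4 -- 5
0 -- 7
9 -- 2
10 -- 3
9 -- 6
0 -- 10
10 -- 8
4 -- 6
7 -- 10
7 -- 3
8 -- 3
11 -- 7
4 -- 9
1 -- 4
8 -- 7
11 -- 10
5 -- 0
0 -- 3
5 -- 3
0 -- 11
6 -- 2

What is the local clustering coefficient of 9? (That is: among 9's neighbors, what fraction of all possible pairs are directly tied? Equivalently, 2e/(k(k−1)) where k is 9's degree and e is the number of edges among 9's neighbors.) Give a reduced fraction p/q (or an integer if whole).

9's neighbors: 2, 4, and 6 (k = 3).
Possible neighbor pairs: C(3,2) = 3. Edges among them: 2–6, 4–6 → e = 2.
Clustering(9) = 2/3.

2/3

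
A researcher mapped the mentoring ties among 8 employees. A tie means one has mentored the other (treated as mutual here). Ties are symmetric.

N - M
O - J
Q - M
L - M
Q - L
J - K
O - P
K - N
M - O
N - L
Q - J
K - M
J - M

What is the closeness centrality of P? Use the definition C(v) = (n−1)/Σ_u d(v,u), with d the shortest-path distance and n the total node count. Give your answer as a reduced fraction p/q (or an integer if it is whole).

Distances from P: J:2, K:3, L:3, M:2, N:3, O:1, Q:3. Sum = 17.
n = 8, so closeness = 7/17.

7/17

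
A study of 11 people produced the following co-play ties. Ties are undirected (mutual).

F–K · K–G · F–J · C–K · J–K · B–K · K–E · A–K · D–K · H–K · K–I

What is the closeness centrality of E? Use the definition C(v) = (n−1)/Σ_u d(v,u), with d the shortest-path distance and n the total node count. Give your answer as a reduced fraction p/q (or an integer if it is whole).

Distances from E: A:2, B:2, C:2, D:2, F:2, G:2, H:2, I:2, J:2, K:1. Sum = 19.
n = 11, so closeness = 10/19.

10/19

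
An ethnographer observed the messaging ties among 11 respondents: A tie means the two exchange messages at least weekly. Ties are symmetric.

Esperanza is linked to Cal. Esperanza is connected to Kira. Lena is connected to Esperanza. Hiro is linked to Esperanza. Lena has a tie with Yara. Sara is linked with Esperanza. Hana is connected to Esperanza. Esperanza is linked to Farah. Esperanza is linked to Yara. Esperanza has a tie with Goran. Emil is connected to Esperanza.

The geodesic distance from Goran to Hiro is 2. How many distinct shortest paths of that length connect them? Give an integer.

1

The shortest distance is 2, and the only length-2 path is Goran–Esperanza–Hiro. So there is exactly 1 shortest path.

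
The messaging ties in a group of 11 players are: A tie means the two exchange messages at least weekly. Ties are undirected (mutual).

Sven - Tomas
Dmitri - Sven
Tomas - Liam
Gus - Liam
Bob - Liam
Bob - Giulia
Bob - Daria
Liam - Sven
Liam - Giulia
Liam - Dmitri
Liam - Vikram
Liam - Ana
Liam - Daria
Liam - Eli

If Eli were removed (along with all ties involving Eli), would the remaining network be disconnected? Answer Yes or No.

No

Even without Eli, every remaining node can still reach every other (the residual graph is connected), so Eli is not a cut vertex.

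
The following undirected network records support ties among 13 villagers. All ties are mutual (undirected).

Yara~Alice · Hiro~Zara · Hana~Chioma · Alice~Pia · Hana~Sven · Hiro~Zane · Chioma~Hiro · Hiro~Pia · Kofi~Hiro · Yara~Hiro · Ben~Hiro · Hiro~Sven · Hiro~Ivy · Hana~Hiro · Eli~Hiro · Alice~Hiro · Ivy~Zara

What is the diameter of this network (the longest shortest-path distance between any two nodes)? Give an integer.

2

Eccentricity of each node (its greatest distance to any other): Alice:2, Ben:2, Chioma:2, Eli:2, Hana:2, Hiro:1, Ivy:2, Kofi:2, Pia:2, Sven:2, Yara:2, Zane:2, Zara:2.
The maximum eccentricity is 2, realized for instance by the pair Pia–Ben via Pia – Hiro – Ben. So the diameter is 2.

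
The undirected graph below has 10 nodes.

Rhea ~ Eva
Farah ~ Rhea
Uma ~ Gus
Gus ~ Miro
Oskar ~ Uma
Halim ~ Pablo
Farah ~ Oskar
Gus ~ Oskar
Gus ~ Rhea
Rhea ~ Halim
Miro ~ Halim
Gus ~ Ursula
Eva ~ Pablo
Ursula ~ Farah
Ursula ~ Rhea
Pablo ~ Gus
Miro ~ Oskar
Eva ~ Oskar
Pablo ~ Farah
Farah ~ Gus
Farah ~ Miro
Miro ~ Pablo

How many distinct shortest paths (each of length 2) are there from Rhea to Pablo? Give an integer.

The shortest distance is 2. The length-2 paths are: Rhea–Gus–Pablo; Rhea–Halim–Pablo; Rhea–Eva–Pablo; Rhea–Farah–Pablo.
That gives 4 distinct shortest paths.

4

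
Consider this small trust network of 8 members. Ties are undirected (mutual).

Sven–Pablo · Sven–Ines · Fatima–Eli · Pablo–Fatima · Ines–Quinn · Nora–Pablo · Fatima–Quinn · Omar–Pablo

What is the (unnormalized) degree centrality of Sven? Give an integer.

2

Sven is directly tied to Ines and Pablo. That is 2 neighbors, so the degree of Sven is 2.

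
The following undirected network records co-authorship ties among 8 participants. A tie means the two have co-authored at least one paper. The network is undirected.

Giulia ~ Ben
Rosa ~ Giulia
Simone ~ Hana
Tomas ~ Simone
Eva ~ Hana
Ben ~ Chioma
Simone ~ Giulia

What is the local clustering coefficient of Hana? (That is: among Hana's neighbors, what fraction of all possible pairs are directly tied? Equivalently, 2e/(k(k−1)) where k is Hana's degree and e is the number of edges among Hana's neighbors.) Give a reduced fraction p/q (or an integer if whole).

Hana's neighbors: Eva and Simone (k = 2).
Possible neighbor pairs: C(2,2) = 1. Edges among them: none → e = 0.
Clustering(Hana) = 0/1.

0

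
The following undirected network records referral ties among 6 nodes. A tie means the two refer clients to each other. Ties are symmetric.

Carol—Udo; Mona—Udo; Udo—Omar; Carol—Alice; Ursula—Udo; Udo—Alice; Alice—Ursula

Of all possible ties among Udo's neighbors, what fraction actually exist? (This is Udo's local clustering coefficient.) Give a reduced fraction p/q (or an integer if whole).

1/5

Udo's neighbors: Alice, Carol, Mona, Omar, and Ursula (k = 5).
Possible neighbor pairs: C(5,2) = 10. Edges among them: Alice–Carol, Alice–Ursula → e = 2.
Clustering(Udo) = 2/10 = 1/5.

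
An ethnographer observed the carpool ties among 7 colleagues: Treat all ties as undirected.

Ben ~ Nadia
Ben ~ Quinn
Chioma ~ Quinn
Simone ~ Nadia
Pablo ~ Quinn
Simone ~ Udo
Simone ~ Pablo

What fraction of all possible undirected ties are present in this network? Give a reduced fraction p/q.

1/3

There are 7 edges and 7 nodes, so the maximum possible is C(7,2) = 21.
Density = 7/21 = 1/3.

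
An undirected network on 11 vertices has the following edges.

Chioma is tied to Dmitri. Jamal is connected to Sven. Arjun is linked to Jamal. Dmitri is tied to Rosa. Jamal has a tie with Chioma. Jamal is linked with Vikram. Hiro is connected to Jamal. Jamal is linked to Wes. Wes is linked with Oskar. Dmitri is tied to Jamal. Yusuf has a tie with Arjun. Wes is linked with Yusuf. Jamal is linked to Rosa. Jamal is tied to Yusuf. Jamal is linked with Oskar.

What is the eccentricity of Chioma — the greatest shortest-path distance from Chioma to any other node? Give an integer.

2

Distances from Chioma: Arjun:2, Dmitri:1, Hiro:2, Jamal:1, Oskar:2, Rosa:2, Sven:2, Vikram:2, Wes:2, Yusuf:2.
The largest is 2 (to Sven, Yusuf, Oskar, Wes, Arjun, Vikram, Hiro, and Rosa), so the eccentricity of Chioma is 2.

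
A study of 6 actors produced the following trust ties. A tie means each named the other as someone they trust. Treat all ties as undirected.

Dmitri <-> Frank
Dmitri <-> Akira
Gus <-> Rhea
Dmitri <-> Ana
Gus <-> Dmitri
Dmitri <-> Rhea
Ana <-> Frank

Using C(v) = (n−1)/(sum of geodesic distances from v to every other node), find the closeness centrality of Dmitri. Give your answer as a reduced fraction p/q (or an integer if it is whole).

Distances from Dmitri: Akira:1, Ana:1, Frank:1, Gus:1, Rhea:1. Sum = 5.
n = 6, so closeness = 5/5 = 1.

1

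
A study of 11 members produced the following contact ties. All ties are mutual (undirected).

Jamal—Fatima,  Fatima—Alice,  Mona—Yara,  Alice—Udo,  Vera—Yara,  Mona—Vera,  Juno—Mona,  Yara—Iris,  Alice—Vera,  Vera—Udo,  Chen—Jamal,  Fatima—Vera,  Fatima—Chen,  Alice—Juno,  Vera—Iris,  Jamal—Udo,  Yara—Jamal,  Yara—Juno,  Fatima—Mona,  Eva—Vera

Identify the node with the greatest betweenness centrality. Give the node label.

Unnormalized betweenness of each node: Alice:17/6, Chen:0, Eva:0, Fatima:43/6, Iris:0, Jamal:4, Juno:5/6, Mona:11/6, Udo:7/6, Vera:16, Yara:37/6.
Vera has the largest value, 16, making it the main broker — the node through which the most shortest paths run.

Vera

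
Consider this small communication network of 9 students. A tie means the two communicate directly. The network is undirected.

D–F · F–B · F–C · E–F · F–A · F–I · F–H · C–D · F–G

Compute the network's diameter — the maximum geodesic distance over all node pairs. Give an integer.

Eccentricity of each node (its greatest distance to any other): A:2, B:2, C:2, D:2, E:2, F:1, G:2, H:2, I:2.
The maximum eccentricity is 2, realized for instance by the pair E–I via E – F – I. So the diameter is 2.

2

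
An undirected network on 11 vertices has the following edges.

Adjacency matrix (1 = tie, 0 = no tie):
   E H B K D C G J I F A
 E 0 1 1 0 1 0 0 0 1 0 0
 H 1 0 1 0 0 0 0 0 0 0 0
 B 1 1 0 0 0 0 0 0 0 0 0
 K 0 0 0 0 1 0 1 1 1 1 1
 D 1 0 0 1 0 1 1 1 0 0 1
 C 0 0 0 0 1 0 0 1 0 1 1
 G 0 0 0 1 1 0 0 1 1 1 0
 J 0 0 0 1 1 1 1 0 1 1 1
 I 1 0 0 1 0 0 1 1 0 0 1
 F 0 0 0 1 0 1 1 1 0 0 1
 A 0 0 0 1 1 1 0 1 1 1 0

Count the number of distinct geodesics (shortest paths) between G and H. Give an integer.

2

The shortest distance is 3. The length-3 paths are: G–I–E–H; G–D–E–H.
That gives 2 distinct shortest paths.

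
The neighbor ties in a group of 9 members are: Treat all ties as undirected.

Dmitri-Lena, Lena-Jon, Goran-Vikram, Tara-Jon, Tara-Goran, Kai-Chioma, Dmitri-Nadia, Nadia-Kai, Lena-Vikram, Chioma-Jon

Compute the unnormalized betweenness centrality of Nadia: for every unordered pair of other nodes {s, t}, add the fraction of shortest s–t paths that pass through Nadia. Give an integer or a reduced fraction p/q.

Pairs whose geodesics pass through Nadia — Vikram–Kai: 1/2; Lena–Kai: 1/2; Dmitri–Kai: 1; Dmitri–Chioma: 1/2.
All other pairs contribute 0.
Summing the contributions gives betweenness(Nadia) = 5/2.

5/2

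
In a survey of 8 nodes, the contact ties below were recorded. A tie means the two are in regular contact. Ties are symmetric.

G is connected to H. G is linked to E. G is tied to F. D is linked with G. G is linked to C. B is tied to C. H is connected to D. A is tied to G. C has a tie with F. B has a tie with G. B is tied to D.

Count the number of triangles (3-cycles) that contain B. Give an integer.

2

B's neighbors: C, D, and G.
Neighbor pairs that are themselves tied: B–C–G; B–D–G. Each forms one triangle with B, for 2 in total.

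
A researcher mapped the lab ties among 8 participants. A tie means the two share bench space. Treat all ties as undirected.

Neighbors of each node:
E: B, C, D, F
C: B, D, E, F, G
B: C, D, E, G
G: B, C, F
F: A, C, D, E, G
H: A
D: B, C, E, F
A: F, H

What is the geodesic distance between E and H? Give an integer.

3

One shortest route is E – F – A – H, which uses 3 edges, and at distance 2 from E we only reach {A, G}, which does not include H. So d(E,H) = 3.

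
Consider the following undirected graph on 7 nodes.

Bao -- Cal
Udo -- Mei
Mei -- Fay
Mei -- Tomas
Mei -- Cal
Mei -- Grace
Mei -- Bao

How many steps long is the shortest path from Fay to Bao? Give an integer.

2

One shortest route is Fay – Mei – Bao, which uses 2 edges, and Fay and Bao are not directly tied, so nothing shorter exists. So d(Fay,Bao) = 2.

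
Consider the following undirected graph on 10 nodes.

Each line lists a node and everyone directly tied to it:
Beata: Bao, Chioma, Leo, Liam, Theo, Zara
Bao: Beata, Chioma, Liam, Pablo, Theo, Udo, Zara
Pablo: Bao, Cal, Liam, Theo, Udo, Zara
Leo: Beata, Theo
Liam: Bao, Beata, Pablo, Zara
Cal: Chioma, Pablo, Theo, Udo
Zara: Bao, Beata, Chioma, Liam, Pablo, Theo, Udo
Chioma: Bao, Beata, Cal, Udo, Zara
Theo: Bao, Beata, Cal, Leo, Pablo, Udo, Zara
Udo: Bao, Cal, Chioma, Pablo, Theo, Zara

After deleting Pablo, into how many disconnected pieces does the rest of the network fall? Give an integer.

1

Pablo's neighbors (Bao, Cal, Liam, Theo, Udo, and Zara) remain reachable from one another through other ties, so the rest of the network stays in one piece.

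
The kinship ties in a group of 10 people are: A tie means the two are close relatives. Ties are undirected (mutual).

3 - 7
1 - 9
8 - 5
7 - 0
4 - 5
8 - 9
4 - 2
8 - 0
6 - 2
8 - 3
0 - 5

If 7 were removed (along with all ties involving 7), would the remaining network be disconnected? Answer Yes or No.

No

Even without 7, every remaining node can still reach every other (the residual graph is connected), so 7 is not a cut vertex.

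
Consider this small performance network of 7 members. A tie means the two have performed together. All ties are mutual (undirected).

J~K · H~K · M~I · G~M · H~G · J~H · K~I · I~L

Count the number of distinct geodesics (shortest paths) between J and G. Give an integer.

1

The shortest distance is 2, and the only length-2 path is J–H–G. So there is exactly 1 shortest path.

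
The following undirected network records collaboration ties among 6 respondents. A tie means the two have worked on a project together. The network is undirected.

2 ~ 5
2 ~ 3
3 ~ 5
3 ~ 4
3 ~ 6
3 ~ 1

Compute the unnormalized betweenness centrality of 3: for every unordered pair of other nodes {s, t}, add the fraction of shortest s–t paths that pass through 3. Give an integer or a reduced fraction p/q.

Pairs whose geodesics pass through 3 — 1–2: 1; 1–4: 1; 1–5: 1; 1–6: 1; 2–4: 1; 2–6: 1; 4–5: 1; 4–6: 1; 5–6: 1.
All other pairs contribute 0.
Summing the contributions gives betweenness(3) = 9.

9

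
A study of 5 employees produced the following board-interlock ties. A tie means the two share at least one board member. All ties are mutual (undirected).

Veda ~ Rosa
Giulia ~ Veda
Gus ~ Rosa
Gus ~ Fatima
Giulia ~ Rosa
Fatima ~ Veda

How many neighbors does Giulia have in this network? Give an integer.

Giulia is directly tied to Rosa and Veda. That is 2 neighbors, so the degree of Giulia is 2.

2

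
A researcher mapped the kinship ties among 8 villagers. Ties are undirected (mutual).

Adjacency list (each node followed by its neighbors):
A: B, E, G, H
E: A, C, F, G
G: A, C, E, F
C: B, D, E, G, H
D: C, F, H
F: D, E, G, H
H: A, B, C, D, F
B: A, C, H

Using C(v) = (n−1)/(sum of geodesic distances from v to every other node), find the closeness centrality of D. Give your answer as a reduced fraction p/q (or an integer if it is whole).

7/11

Distances from D: A:2, B:2, C:1, E:2, F:1, G:2, H:1. Sum = 11.
n = 8, so closeness = 7/11.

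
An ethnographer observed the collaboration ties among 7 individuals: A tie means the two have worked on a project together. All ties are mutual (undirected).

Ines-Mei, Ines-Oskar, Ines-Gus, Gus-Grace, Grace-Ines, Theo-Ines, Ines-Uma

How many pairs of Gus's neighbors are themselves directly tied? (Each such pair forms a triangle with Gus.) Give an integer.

Gus's neighbors: Grace and Ines.
Neighbor pairs that are themselves tied: Gus–Grace–Ines. Each forms one triangle with Gus, for 1 in total.

1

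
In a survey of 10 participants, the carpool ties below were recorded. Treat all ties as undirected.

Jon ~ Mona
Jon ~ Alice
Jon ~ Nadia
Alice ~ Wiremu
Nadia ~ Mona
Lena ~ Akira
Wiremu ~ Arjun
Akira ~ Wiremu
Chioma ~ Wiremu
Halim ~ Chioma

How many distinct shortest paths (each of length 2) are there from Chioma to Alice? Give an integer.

The shortest distance is 2, and the only length-2 path is Chioma–Wiremu–Alice. So there is exactly 1 shortest path.

1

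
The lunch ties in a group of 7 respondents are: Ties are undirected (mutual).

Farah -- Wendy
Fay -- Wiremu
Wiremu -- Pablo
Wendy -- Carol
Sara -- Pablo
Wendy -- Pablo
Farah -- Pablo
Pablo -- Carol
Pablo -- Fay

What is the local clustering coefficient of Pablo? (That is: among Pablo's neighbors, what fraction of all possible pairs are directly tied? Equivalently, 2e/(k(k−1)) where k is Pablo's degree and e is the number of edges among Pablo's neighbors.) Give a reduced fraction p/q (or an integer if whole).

Pablo's neighbors: Carol, Farah, Fay, Sara, Wendy, and Wiremu (k = 6).
Possible neighbor pairs: C(6,2) = 15. Edges among them: Carol–Wendy, Farah–Wendy, Fay–Wiremu → e = 3.
Clustering(Pablo) = 3/15 = 1/5.

1/5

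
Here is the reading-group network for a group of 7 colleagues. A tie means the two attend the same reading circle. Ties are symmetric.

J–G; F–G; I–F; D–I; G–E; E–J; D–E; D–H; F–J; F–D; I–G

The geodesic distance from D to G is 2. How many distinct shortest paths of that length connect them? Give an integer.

The shortest distance is 2. The length-2 paths are: D–F–G; D–E–G; D–I–G.
That gives 3 distinct shortest paths.

3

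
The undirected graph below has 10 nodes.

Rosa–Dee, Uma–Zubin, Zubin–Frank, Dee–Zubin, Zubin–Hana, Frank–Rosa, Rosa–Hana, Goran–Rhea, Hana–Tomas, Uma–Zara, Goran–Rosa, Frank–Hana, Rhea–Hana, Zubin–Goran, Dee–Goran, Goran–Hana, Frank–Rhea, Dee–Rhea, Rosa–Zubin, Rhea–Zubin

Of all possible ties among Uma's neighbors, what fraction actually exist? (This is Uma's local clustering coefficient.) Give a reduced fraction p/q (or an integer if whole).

0

Uma's neighbors: Zara and Zubin (k = 2).
Possible neighbor pairs: C(2,2) = 1. Edges among them: none → e = 0.
Clustering(Uma) = 0/1.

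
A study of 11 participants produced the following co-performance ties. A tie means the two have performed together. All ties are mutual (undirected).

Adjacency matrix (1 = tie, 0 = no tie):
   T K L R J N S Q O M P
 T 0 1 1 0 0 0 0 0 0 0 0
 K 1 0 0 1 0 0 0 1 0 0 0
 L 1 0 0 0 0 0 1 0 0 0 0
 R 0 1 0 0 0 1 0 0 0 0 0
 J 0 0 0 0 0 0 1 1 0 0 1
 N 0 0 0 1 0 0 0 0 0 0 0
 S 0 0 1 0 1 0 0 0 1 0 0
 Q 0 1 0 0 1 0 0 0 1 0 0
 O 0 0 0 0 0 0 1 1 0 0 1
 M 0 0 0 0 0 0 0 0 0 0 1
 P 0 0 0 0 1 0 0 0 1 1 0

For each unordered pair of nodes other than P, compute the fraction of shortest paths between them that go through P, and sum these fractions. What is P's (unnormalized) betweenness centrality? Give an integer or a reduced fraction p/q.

Pairs whose geodesics pass through P — T–M: 4/4; K–M: 2/2; L–M: 2/2; R–M: 2/2; J–O: 1/3; J–M: 1; N–M: 2/2; S–M: 2/2; Q–M: 2/2; O–M: 1.
All other pairs contribute 0.
Summing the contributions gives betweenness(P) = 28/3.

28/3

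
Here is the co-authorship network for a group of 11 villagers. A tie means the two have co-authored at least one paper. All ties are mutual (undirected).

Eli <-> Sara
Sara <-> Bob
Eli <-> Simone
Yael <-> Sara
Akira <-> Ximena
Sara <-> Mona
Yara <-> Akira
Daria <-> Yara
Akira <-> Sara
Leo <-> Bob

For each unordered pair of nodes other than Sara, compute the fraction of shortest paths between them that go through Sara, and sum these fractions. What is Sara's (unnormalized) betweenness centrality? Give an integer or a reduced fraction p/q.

Pairs whose geodesics pass through Sara — Akira–Leo: 1; Akira–Eli: 1; Akira–Mona: 1; Akira–Yael: 1; Akira–Bob: 1; Akira–Simone: 1; Yara–Leo: 1; Yara–Eli: 1; Yara–Mona: 1; Yara–Yael: 1; Yara–Bob: 1; Yara–Simone: 1; Leo–Daria: 1; Leo–Eli: 1 … (+23 more pairs).
All other pairs contribute 0.
Summing the contributions gives betweenness(Sara) = 37.

37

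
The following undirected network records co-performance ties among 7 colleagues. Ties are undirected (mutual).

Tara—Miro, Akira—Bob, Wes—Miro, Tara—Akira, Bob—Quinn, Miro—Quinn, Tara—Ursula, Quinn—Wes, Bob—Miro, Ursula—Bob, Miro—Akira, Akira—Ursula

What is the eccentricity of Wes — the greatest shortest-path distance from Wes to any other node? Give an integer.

Distances from Wes: Akira:2, Bob:2, Miro:1, Quinn:1, Tara:2, Ursula:3.
The largest is 3 (to Ursula), so the eccentricity of Wes is 3.

3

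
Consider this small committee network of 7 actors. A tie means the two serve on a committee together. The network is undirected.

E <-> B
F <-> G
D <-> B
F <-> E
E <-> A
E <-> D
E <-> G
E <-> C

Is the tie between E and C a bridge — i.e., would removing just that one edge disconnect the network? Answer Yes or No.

Yes

Without the E–C edge there is no alternate route between E and C, so the network disconnects. It is a bridge.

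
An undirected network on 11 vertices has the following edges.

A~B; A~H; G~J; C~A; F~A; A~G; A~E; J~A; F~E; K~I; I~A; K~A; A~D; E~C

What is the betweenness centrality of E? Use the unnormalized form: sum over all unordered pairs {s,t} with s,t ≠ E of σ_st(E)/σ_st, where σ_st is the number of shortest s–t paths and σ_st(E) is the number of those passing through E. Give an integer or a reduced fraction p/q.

1/2

Pairs whose geodesics pass through E — F–C: 1/2.
All other pairs contribute 0.
Summing the contributions gives betweenness(E) = 1/2.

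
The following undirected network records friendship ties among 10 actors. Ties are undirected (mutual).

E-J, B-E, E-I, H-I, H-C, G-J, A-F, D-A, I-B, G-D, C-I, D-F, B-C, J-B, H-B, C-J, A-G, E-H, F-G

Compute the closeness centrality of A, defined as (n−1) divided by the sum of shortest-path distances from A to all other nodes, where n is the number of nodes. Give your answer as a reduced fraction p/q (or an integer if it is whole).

9/22

Distances from A: B:3, C:3, D:1, E:3, F:1, G:1, H:4, I:4, J:2. Sum = 22.
n = 10, so closeness = 9/22.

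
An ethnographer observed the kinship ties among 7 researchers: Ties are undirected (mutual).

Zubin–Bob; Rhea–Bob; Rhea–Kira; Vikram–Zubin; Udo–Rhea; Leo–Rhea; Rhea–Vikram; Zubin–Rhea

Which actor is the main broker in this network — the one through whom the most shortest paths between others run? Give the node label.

Rhea

Unnormalized betweenness of each node: Bob:0, Kira:0, Leo:0, Rhea:25/2, Udo:0, Vikram:0, Zubin:1/2.
Rhea has the largest value, 25/2, making it the main broker — the node through which the most shortest paths run.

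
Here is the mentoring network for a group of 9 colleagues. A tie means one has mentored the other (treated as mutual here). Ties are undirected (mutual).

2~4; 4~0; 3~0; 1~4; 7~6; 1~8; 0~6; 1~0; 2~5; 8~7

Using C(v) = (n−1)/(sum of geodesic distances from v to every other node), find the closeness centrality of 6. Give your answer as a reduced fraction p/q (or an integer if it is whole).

8/17

Distances from 6: 0:1, 1:2, 2:3, 3:2, 4:2, 5:4, 7:1, 8:2. Sum = 17.
n = 9, so closeness = 8/17.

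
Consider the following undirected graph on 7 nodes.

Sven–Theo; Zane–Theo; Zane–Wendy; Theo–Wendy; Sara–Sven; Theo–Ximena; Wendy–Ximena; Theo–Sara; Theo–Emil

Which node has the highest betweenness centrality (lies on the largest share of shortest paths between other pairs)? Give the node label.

Unnormalized betweenness of each node: Emil:0, Sara:0, Sven:0, Theo:23/2, Wendy:1/2, Ximena:0, Zane:0.
Theo has the largest value, 23/2, making it the main broker — the node through which the most shortest paths run.

Theo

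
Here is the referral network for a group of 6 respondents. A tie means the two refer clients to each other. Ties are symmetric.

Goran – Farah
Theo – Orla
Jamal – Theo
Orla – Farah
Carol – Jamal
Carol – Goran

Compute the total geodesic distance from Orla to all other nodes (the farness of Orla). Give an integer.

9

Distances from Orla: Carol:3, Farah:1, Goran:2, Jamal:2, Theo:1.
Sum = 3 + 1 + 2 + 2 + 1 = 9.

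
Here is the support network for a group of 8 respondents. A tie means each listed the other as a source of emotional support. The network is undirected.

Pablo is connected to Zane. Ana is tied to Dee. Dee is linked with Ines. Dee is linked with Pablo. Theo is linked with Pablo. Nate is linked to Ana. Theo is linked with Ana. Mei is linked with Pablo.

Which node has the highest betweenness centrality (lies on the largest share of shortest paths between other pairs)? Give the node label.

Unnormalized betweenness of each node: Ana:7, Dee:9, Ines:0, Mei:0, Nate:0, Pablo:12, Theo:3, Zane:0.
Pablo has the largest value, 12, making it the main broker — the node through which the most shortest paths run.

Pablo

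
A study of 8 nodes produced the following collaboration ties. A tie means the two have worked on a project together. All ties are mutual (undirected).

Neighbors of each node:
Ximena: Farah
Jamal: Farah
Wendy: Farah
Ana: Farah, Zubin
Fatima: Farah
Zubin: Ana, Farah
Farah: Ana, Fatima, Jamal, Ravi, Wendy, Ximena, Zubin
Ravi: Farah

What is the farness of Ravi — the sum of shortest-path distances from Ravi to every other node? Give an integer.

Distances from Ravi: Ana:2, Farah:1, Fatima:2, Jamal:2, Wendy:2, Ximena:2, Zubin:2.
Sum = 2 + 1 + 2 + 2 + 2 + 2 + 2 = 13.

13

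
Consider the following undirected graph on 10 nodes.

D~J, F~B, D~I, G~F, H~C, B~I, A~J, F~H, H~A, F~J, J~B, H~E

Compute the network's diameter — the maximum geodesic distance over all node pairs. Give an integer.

Eccentricity of each node (its greatest distance to any other): A:3, B:3, C:4, D:4, E:4, F:2, G:3, H:3, I:4, J:3.
The maximum eccentricity is 4, realized for instance by the pair D–E via D – J – A – H – E. So the diameter is 4.

4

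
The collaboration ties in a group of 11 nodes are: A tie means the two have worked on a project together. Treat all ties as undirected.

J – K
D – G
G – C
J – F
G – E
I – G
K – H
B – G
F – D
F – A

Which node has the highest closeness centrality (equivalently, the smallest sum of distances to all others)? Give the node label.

Farness (sum of distances to all others) for each node — A:31, B:31, C:31, D:21, E:31, F:22, G:22, H:43, I:31, J:27, K:34.
The smallest farness is 21, for D, so D has the highest closeness.

D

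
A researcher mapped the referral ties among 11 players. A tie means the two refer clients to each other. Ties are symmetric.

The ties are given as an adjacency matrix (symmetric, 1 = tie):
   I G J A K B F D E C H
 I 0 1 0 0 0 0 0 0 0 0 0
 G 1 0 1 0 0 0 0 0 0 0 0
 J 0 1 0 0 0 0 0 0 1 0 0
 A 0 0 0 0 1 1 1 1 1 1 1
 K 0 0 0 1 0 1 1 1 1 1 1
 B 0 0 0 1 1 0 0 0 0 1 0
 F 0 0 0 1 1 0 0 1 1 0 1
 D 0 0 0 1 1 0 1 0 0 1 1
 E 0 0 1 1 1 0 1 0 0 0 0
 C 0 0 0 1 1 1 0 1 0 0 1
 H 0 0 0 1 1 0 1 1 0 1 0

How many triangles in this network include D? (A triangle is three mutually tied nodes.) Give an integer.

9

D's neighbors: A, C, F, H, and K.
Neighbor pairs that are themselves tied: D–A–C; D–A–F; D–A–H; D–A–K; D–C–H; D–C–K; D–F–H; D–F–K; D–H–K. Each forms one triangle with D, for 9 in total.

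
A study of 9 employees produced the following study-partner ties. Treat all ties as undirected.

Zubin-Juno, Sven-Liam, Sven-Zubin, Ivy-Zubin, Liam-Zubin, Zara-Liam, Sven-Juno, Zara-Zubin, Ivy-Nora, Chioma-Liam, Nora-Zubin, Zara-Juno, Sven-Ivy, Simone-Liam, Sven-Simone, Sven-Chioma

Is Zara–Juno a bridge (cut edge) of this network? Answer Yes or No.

Even without that edge, Zara still reaches Juno via Zara – Zubin – Juno, so the network stays connected. Not a bridge.

No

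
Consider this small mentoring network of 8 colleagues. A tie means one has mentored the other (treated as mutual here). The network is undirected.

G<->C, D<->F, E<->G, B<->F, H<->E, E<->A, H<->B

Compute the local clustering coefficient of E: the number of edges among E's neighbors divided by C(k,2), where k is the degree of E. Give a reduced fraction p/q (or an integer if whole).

E's neighbors: A, G, and H (k = 3).
Possible neighbor pairs: C(3,2) = 3. Edges among them: none → e = 0.
Clustering(E) = 0/3 = 0.

0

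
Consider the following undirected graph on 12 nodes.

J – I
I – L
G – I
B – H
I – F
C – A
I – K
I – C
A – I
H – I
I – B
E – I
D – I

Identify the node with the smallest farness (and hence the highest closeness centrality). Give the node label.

Farness (sum of distances to all others) for each node — A:20, B:20, C:20, D:21, E:21, F:21, G:21, H:20, I:11, J:21, K:21, L:21.
The smallest farness is 11, for I, so I has the highest closeness.

I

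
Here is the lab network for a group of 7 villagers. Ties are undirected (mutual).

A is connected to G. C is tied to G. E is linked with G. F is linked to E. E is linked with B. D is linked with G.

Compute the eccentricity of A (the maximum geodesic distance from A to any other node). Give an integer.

Distances from A: B:3, C:2, D:2, E:2, F:3, G:1.
The largest is 3 (to B and F), so the eccentricity of A is 3.

3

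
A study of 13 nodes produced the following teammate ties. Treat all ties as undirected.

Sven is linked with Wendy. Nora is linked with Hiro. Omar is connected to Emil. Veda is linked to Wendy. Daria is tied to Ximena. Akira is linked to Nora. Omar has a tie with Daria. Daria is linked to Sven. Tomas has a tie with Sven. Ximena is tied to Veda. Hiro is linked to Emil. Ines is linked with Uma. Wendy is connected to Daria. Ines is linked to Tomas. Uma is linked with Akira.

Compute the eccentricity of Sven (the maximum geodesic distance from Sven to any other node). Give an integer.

5

Distances from Sven: Akira:4, Daria:1, Emil:3, Hiro:4, Ines:2, Nora:5, Omar:2, Tomas:1, Uma:3, Veda:2, Wendy:1, Ximena:2.
The largest is 5 (to Nora), so the eccentricity of Sven is 5.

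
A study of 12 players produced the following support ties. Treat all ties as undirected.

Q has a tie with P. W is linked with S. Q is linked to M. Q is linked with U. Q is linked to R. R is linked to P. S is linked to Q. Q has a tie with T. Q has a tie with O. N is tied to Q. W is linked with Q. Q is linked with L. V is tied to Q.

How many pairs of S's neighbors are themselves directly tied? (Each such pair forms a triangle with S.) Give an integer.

S's neighbors: Q and W.
Neighbor pairs that are themselves tied: S–Q–W. Each forms one triangle with S, for 1 in total.

1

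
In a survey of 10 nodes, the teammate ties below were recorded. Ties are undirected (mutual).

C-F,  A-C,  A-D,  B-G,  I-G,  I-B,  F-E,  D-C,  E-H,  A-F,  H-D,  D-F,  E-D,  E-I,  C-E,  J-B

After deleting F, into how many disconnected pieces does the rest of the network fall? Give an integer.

F's neighbors (A, C, D, and E) remain reachable from one another through other ties, so the rest of the network stays in one piece.

1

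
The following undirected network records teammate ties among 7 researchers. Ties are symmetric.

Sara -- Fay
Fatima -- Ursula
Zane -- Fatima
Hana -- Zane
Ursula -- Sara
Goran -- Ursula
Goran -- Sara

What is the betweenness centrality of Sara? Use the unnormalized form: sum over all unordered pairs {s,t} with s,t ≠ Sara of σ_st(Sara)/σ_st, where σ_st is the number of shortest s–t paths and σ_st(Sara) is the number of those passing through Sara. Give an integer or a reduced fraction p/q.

5

Pairs whose geodesics pass through Sara — Goran–Fay: 1; Ursula–Fay: 1; Fay–Fatima: 1; Fay–Zane: 1; Fay–Hana: 1.
All other pairs contribute 0.
Summing the contributions gives betweenness(Sara) = 5.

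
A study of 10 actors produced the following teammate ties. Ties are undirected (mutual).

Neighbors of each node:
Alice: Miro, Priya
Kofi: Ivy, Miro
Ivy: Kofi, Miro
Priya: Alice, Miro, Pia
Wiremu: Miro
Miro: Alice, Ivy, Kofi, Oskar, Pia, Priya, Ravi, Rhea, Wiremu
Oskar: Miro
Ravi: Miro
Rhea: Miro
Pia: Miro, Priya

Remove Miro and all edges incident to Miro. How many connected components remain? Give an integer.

Without Miro, the remaining ties split the others into: {Alice, Pia, Priya}; {Wiremu}; {Oskar}; {Ravi}; {Ivy, Kofi}; {Rhea}.
That's 6 separate components.

6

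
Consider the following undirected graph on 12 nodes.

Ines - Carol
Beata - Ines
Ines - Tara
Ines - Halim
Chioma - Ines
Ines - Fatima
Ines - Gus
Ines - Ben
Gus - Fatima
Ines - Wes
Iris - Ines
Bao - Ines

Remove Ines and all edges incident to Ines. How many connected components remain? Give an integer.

Without Ines, the remaining ties split the others into: {Fatima, Gus}; {Ben}; {Halim}; {Carol}; {Wes}; {Chioma}; {Bao}; {Iris}; {Tara}; {Beata}.
That's 10 separate components.

10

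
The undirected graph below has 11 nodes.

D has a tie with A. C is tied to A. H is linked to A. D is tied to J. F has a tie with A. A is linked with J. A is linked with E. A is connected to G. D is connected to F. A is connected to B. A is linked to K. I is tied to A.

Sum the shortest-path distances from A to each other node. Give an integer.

Distances from A: B:1, C:1, D:1, E:1, F:1, G:1, H:1, I:1, J:1, K:1.
Sum = 1 + 1 + 1 + 1 + 1 + 1 + 1 + 1 + 1 + 1 = 10.

10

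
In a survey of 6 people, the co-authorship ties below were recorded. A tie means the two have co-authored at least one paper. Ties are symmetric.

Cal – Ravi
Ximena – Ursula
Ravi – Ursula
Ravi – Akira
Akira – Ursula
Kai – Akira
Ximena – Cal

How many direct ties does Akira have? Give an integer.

3

Akira is directly tied to Kai, Ravi, and Ursula. That is 3 neighbors, so the degree of Akira is 3.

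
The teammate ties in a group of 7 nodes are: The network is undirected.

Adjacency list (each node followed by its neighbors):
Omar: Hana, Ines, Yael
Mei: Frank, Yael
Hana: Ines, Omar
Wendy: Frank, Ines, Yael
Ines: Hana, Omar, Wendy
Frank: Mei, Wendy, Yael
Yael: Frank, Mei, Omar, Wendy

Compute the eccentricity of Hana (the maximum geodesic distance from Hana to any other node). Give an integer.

Distances from Hana: Frank:3, Ines:1, Mei:3, Omar:1, Wendy:2, Yael:2.
The largest is 3 (to Frank and Mei), so the eccentricity of Hana is 3.

3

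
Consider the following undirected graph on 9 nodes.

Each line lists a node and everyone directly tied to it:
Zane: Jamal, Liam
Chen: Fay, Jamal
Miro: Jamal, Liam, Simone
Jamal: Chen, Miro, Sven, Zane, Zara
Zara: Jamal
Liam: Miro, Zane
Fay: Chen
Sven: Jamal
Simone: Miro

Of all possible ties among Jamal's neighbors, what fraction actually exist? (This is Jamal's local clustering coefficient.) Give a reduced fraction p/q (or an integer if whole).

0

Jamal's neighbors: Chen, Miro, Sven, Zane, and Zara (k = 5).
Possible neighbor pairs: C(5,2) = 10. Edges among them: none → e = 0.
Clustering(Jamal) = 0/10 = 0.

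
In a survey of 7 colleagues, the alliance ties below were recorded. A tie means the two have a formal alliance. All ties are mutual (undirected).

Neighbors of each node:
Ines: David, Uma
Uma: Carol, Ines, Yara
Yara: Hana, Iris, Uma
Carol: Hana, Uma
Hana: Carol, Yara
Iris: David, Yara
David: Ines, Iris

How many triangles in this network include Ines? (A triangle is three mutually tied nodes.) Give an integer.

0

Ines's neighbors are David and Uma, but none of them are tied to each other, so no triangle contains Ines.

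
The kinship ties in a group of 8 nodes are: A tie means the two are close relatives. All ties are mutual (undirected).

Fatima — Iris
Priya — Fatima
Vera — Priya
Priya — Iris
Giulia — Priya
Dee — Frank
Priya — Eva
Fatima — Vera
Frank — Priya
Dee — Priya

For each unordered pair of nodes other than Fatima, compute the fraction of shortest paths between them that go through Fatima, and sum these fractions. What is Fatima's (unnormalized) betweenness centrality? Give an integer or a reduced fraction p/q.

Pairs whose geodesics pass through Fatima — Iris–Vera: 1/2.
All other pairs contribute 0.
Summing the contributions gives betweenness(Fatima) = 1/2.

1/2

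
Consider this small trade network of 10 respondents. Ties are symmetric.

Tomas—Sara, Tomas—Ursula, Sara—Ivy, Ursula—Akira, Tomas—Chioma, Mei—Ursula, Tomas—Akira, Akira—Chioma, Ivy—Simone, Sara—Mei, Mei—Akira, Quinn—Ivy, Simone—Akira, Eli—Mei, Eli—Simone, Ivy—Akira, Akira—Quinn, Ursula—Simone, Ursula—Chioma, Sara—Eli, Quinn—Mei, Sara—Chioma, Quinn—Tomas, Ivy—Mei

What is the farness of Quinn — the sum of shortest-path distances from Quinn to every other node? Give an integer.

14

Distances from Quinn: Akira:1, Chioma:2, Eli:2, Ivy:1, Mei:1, Sara:2, Simone:2, Tomas:1, Ursula:2.
Sum = 1 + 2 + 2 + 1 + 1 + 2 + 2 + 1 + 2 = 14.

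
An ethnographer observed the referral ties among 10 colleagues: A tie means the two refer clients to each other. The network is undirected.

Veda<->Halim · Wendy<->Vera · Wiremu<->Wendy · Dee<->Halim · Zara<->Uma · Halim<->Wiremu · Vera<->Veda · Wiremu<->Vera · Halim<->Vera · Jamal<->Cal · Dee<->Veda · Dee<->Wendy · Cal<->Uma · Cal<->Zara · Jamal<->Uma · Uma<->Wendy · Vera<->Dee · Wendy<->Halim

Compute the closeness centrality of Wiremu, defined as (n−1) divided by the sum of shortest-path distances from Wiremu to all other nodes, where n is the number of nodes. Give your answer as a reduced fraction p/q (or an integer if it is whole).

Distances from Wiremu: Cal:3, Dee:2, Halim:1, Jamal:3, Uma:2, Veda:2, Vera:1, Wendy:1, Zara:3. Sum = 18.
n = 10, so closeness = 9/18 = 1/2.

1/2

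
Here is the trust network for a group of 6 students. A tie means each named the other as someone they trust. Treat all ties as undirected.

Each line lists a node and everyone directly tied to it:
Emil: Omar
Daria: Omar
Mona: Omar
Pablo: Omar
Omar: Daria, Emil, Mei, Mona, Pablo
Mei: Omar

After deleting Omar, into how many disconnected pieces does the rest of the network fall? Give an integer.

5

Without Omar, the remaining ties split the others into: {Mei}; {Daria}; {Emil}; {Mona}; {Pablo}.
That's 5 separate components.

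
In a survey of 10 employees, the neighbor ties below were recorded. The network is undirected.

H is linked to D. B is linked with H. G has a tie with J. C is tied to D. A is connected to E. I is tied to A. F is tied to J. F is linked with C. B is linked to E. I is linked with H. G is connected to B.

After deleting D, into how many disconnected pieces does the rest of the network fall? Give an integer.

1

D's neighbors (C and H) remain reachable from one another through other ties, so the rest of the network stays in one piece.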